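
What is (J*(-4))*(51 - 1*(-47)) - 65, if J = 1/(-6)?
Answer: ⅓ ≈ 0.33333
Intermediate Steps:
J = -⅙ ≈ -0.16667
(J*(-4))*(51 - 1*(-47)) - 65 = (-⅙*(-4))*(51 - 1*(-47)) - 65 = 2*(51 + 47)/3 - 65 = (⅔)*98 - 65 = 196/3 - 65 = ⅓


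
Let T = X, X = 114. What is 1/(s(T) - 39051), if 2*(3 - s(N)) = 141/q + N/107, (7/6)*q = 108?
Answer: -46224/1805014579 ≈ -2.5609e-5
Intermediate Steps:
q = 648/7 (q = (6/7)*108 = 648/7 ≈ 92.571)
T = 114
s(N) = 967/432 - N/214 (s(N) = 3 - (141/(648/7) + N/107)/2 = 3 - (141*(7/648) + N*(1/107))/2 = 3 - (329/216 + N/107)/2 = 3 + (-329/432 - N/214) = 967/432 - N/214)
1/(s(T) - 39051) = 1/((967/432 - 1/214*114) - 39051) = 1/((967/432 - 57/107) - 39051) = 1/(78845/46224 - 39051) = 1/(-1805014579/46224) = -46224/1805014579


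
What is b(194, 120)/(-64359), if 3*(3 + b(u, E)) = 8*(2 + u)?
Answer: -1559/193077 ≈ -0.0080745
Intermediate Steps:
b(u, E) = 7/3 + 8*u/3 (b(u, E) = -3 + (8*(2 + u))/3 = -3 + (16 + 8*u)/3 = -3 + (16/3 + 8*u/3) = 7/3 + 8*u/3)
b(194, 120)/(-64359) = (7/3 + (8/3)*194)/(-64359) = (7/3 + 1552/3)*(-1/64359) = (1559/3)*(-1/64359) = -1559/193077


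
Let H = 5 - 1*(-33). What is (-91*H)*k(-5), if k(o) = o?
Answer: 17290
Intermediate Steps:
H = 38 (H = 5 + 33 = 38)
(-91*H)*k(-5) = -91*38*(-5) = -3458*(-5) = 17290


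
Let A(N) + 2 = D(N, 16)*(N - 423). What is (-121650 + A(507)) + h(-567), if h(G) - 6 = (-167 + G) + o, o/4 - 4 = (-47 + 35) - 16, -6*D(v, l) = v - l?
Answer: -129350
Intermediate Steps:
D(v, l) = -v/6 + l/6 (D(v, l) = -(v - l)/6 = -v/6 + l/6)
A(N) = -2 + (-423 + N)*(8/3 - N/6) (A(N) = -2 + (-N/6 + (⅙)*16)*(N - 423) = -2 + (-N/6 + 8/3)*(-423 + N) = -2 + (8/3 - N/6)*(-423 + N) = -2 + (-423 + N)*(8/3 - N/6))
o = -96 (o = 16 + 4*((-47 + 35) - 16) = 16 + 4*(-12 - 16) = 16 + 4*(-28) = 16 - 112 = -96)
h(G) = -257 + G (h(G) = 6 + ((-167 + G) - 96) = 6 + (-263 + G) = -257 + G)
(-121650 + A(507)) + h(-567) = (-121650 + (-1130 - ⅙*507² + (439/6)*507)) + (-257 - 567) = (-121650 + (-1130 - ⅙*257049 + 74191/2)) - 824 = (-121650 + (-1130 - 85683/2 + 74191/2)) - 824 = (-121650 - 6876) - 824 = -128526 - 824 = -129350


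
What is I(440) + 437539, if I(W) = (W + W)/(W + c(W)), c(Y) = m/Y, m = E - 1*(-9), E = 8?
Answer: 84715375763/193617 ≈ 4.3754e+5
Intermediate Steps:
m = 17 (m = 8 - 1*(-9) = 8 + 9 = 17)
c(Y) = 17/Y
I(W) = 2*W/(W + 17/W) (I(W) = (W + W)/(W + 17/W) = (2*W)/(W + 17/W) = 2*W/(W + 17/W))
I(440) + 437539 = 2*440**2/(17 + 440**2) + 437539 = 2*193600/(17 + 193600) + 437539 = 2*193600/193617 + 437539 = 2*193600*(1/193617) + 437539 = 387200/193617 + 437539 = 84715375763/193617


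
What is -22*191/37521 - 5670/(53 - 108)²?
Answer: -4099184/2063655 ≈ -1.9864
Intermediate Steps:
-22*191/37521 - 5670/(53 - 108)² = -4202*1/37521 - 5670/((-55)²) = -382/3411 - 5670/3025 = -382/3411 - 5670*1/3025 = -382/3411 - 1134/605 = -4099184/2063655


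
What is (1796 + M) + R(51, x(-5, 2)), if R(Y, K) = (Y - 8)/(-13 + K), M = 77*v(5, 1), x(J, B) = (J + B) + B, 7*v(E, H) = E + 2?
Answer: 26179/14 ≈ 1869.9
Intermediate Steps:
v(E, H) = 2/7 + E/7 (v(E, H) = (E + 2)/7 = (2 + E)/7 = 2/7 + E/7)
x(J, B) = J + 2*B (x(J, B) = (B + J) + B = J + 2*B)
M = 77 (M = 77*(2/7 + (⅐)*5) = 77*(2/7 + 5/7) = 77*1 = 77)
R(Y, K) = (-8 + Y)/(-13 + K)
(1796 + M) + R(51, x(-5, 2)) = (1796 + 77) + (-8 + 51)/(-13 + (-5 + 2*2)) = 1873 + 43/(-13 + (-5 + 4)) = 1873 + 43/(-13 - 1) = 1873 + 43/(-14) = 1873 - 1/14*43 = 1873 - 43/14 = 26179/14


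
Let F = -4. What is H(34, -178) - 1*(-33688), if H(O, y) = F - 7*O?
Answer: 33446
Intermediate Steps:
H(O, y) = -4 - 7*O
H(34, -178) - 1*(-33688) = (-4 - 7*34) - 1*(-33688) = (-4 - 238) + 33688 = -242 + 33688 = 33446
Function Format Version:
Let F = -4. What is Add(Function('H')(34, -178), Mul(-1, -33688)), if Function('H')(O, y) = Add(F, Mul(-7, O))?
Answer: 33446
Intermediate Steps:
Function('H')(O, y) = Add(-4, Mul(-7, O))
Add(Function('H')(34, -178), Mul(-1, -33688)) = Add(Add(-4, Mul(-7, 34)), Mul(-1, -33688)) = Add(Add(-4, -238), 33688) = Add(-242, 33688) = 33446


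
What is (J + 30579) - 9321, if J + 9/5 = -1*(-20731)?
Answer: 209936/5 ≈ 41987.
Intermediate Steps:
J = 103646/5 (J = -9/5 - 1*(-20731) = -9/5 + 20731 = 103646/5 ≈ 20729.)
(J + 30579) - 9321 = (103646/5 + 30579) - 9321 = 256541/5 - 9321 = 209936/5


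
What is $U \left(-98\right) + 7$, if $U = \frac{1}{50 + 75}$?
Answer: $\frac{777}{125} \approx 6.216$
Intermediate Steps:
$U = \frac{1}{125} \approx 0.008$
$U \left(-98\right) + 7 = \frac{1}{125} \left(-98\right) + 7 = - \frac{98}{125} + 7 = \frac{777}{125}$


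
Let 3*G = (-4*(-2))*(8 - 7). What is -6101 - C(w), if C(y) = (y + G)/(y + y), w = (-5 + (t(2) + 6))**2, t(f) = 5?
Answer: -329483/54 ≈ -6101.5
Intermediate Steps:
w = 36 (w = (-5 + (5 + 6))**2 = (-5 + 11)**2 = 6**2 = 36)
G = 8/3 (G = ((-4*(-2))*(8 - 7))/3 = (8*1)/3 = (1/3)*8 = 8/3 ≈ 2.6667)
C(y) = (8/3 + y)/(2*y) (C(y) = (y + 8/3)/(y + y) = (8/3 + y)/((2*y)) = (8/3 + y)*(1/(2*y)) = (8/3 + y)/(2*y))
-6101 - C(w) = -6101 - (8 + 3*36)/(6*36) = -6101 - (8 + 108)/(6*36) = -6101 - 116/(6*36) = -6101 - 1*29/54 = -6101 - 29/54 = -329483/54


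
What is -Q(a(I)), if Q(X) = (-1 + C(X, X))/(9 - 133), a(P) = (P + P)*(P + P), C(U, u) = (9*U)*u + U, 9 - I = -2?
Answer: 2108787/124 ≈ 17006.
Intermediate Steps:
I = 11 (I = 9 - 1*(-2) = 9 + 2 = 11)
C(U, u) = U + 9*U*u (C(U, u) = 9*U*u + U = U + 9*U*u)
a(P) = 4*P² (a(P) = (2*P)*(2*P) = 4*P²)
Q(X) = 1/124 - X*(1 + 9*X)/124 (Q(X) = (-1 + X*(1 + 9*X))/(9 - 133) = (-1 + X*(1 + 9*X))/(-124) = (-1 + X*(1 + 9*X))*(-1/124) = 1/124 - X*(1 + 9*X)/124)
-Q(a(I)) = -(1/124 - 4*11²*(1 + 9*(4*11²))/124) = -(1/124 - 4*121*(1 + 9*(4*121))/124) = -(1/124 - 1/124*484*(1 + 9*484)) = -(1/124 - 1/124*484*(1 + 4356)) = -(1/124 - 1/124*484*4357) = -(1/124 - 527197/31) = -1*(-2108787/124) = 2108787/124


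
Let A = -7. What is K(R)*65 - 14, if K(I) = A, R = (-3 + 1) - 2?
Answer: -469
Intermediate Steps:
R = -4 (R = -2 - 2 = -4)
K(I) = -7
K(R)*65 - 14 = -7*65 - 14 = -455 - 14 = -469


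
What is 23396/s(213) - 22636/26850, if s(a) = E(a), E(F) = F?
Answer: 34631174/317725 ≈ 109.00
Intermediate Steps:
s(a) = a
23396/s(213) - 22636/26850 = 23396/213 - 22636/26850 = 23396*(1/213) - 22636*1/26850 = 23396/213 - 11318/13425 = 34631174/317725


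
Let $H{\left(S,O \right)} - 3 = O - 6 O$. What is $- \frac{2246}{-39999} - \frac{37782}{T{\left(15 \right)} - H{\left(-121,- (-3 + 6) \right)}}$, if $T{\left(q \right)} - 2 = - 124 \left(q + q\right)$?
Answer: $\frac{759816637}{74718132} \approx 10.169$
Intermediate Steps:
$T{\left(q \right)} = 2 - 248 q$ ($T{\left(q \right)} = 2 - 124 \left(q + q\right) = 2 - 124 \cdot 2 q = 2 - 248 q$)
$H{\left(S,O \right)} = 3 - 5 O$ ($H{\left(S,O \right)} = 3 + \left(O - 6 O\right) = 3 - 5 O$)
$- \frac{2246}{-39999} - \frac{37782}{T{\left(15 \right)} - H{\left(-121,- (-3 + 6) \right)}} = - \frac{2246}{-39999} - \frac{37782}{\left(2 - 3720\right) - \left(3 - 5 \left(- (-3 + 6)\right)\right)} = \left(-2246\right) \left(- \frac{1}{39999}\right) - \frac{37782}{\left(2 - 3720\right) - \left(3 - 5 \left(\left(-1\right) 3\right)\right)} = \frac{2246}{39999} - \frac{37782}{-3718 - \left(3 - -15\right)} = \frac{2246}{39999} - \frac{37782}{-3718 - \left(3 + 15\right)} = \frac{2246}{39999} - \frac{37782}{-3718 - 18} = \frac{2246}{39999} - \frac{37782}{-3736} = \frac{2246}{39999} - - \frac{18891}{1868} = \frac{2246}{39999} + \frac{18891}{1868} = \frac{759816637}{74718132}$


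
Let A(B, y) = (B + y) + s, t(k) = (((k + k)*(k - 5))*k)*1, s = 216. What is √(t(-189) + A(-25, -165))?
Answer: I*√13859722 ≈ 3722.9*I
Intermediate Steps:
t(k) = 2*k²*(-5 + k) (t(k) = (((2*k)*(-5 + k))*k)*1 = ((2*k*(-5 + k))*k)*1 = (2*k²*(-5 + k))*1 = 2*k²*(-5 + k))
A(B, y) = 216 + B + y (A(B, y) = (B + y) + 216 = 216 + B + y)
√(t(-189) + A(-25, -165)) = √(2*(-189)²*(-5 - 189) + (216 - 25 - 165)) = √(2*35721*(-194) + 26) = √(-13859748 + 26) = √(-13859722) = I*√13859722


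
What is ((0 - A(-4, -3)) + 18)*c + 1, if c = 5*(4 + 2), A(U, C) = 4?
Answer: 421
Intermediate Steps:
c = 30 (c = 5*6 = 30)
((0 - A(-4, -3)) + 18)*c + 1 = ((0 - 1*4) + 18)*30 + 1 = ((0 - 4) + 18)*30 + 1 = (-4 + 18)*30 + 1 = 14*30 + 1 = 420 + 1 = 421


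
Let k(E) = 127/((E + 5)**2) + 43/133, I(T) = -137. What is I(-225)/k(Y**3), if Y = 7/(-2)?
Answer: -1672851789/5028811 ≈ -332.65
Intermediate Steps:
Y = -7/2 (Y = 7*(-1/2) = -7/2 ≈ -3.5000)
k(E) = 43/133 + 127/(5 + E)**2 (k(E) = 127/((5 + E)**2) + 43*(1/133) = 127/(5 + E)**2 + 43/133 = 43/133 + 127/(5 + E)**2)
I(-225)/k(Y**3) = -137/(43/133 + 127/(5 + (-7/2)**3)**2) = -137/(43/133 + 127/(5 - 343/8)**2) = -137/(43/133 + 127/(-303/8)**2) = -137/(43/133 + 127*(64/91809)) = -137/(43/133 + 8128/91809) = -137/5028811/12210597 = -137*12210597/5028811 = -1672851789/5028811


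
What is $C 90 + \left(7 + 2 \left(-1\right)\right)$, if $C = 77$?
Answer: $6935$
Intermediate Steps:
$C 90 + \left(7 + 2 \left(-1\right)\right) = 77 \cdot 90 + \left(7 + 2 \left(-1\right)\right) = 6930 + \left(7 - 2\right) = 6930 + 5 = 6935$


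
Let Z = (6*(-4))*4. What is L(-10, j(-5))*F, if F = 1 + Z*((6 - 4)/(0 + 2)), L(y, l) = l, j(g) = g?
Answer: 475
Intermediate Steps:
Z = -96 (Z = -24*4 = -96)
F = -95 (F = 1 - 96*(6 - 4)/(0 + 2) = 1 - 192/2 = 1 - 96*1 = 1 - 96 = -95)
L(-10, j(-5))*F = -5*(-95) = 475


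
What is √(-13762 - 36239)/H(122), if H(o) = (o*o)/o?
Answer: I*√50001/122 ≈ 1.8329*I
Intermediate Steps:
H(o) = o (H(o) = o²/o = o)
√(-13762 - 36239)/H(122) = √(-13762 - 36239)/122 = √(-50001)*(1/122) = (I*√50001)*(1/122) = I*√50001/122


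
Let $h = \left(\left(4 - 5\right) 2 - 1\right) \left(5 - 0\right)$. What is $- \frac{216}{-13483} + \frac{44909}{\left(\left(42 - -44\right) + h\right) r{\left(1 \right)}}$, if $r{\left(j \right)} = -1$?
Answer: $- \frac{605492711}{957293} \approx -632.5$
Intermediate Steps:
$h = -15$ ($h = \left(\left(-1\right) 2 - 1\right) \left(5 + 0\right) = \left(-2 - 1\right) 5 = \left(-3\right) 5 = -15$)
$- \frac{216}{-13483} + \frac{44909}{\left(\left(42 - -44\right) + h\right) r{\left(1 \right)}} = - \frac{216}{-13483} + \frac{44909}{\left(\left(42 - -44\right) - 15\right) \left(-1\right)} = \left(-216\right) \left(- \frac{1}{13483}\right) + \frac{44909}{\left(\left(42 + 44\right) - 15\right) \left(-1\right)} = \frac{216}{13483} + \frac{44909}{\left(86 - 15\right) \left(-1\right)} = \frac{216}{13483} + \frac{44909}{71 \left(-1\right)} = \frac{216}{13483} + \frac{44909}{-71} = \frac{216}{13483} + 44909 \left(- \frac{1}{71}\right) = \frac{216}{13483} - \frac{44909}{71} = - \frac{605492711}{957293}$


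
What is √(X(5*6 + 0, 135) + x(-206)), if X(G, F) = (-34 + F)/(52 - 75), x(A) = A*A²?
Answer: I*√4624422987/23 ≈ 2956.7*I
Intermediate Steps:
x(A) = A³
X(G, F) = 34/23 - F/23 (X(G, F) = (-34 + F)/(-23) = (-34 + F)*(-1/23) = 34/23 - F/23)
√(X(5*6 + 0, 135) + x(-206)) = √((34/23 - 1/23*135) + (-206)³) = √((34/23 - 135/23) - 8741816) = √(-101/23 - 8741816) = √(-201061869/23) = I*√4624422987/23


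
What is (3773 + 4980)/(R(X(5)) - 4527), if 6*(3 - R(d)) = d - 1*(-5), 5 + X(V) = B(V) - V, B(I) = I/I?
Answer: -26259/13570 ≈ -1.9351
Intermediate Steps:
B(I) = 1
X(V) = -4 - V (X(V) = -5 + (1 - V) = -4 - V)
R(d) = 13/6 - d/6 (R(d) = 3 - (d - 1*(-5))/6 = 3 - (d + 5)/6 = 3 - (5 + d)/6 = 3 + (-⅚ - d/6) = 13/6 - d/6)
(3773 + 4980)/(R(X(5)) - 4527) = (3773 + 4980)/((13/6 - (-4 - 1*5)/6) - 4527) = 8753/((13/6 - (-4 - 5)/6) - 4527) = 8753/((13/6 - ⅙*(-9)) - 4527) = 8753/((13/6 + 3/2) - 4527) = 8753/(11/3 - 4527) = 8753/(-13570/3) = 8753*(-3/13570) = -26259/13570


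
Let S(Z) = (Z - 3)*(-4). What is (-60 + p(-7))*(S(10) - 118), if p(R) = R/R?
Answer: 8614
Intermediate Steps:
p(R) = 1
S(Z) = 12 - 4*Z (S(Z) = (-3 + Z)*(-4) = 12 - 4*Z)
(-60 + p(-7))*(S(10) - 118) = (-60 + 1)*((12 - 4*10) - 118) = -59*((12 - 40) - 118) = -59*(-28 - 118) = -59*(-146) = 8614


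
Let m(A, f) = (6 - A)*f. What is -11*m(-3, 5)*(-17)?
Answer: 8415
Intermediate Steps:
m(A, f) = f*(6 - A)
-11*m(-3, 5)*(-17) = -55*(6 - 1*(-3))*(-17) = -55*(6 + 3)*(-17) = -55*9*(-17) = -11*45*(-17) = -495*(-17) = 8415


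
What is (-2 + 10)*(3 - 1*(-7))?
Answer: 80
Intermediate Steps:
(-2 + 10)*(3 - 1*(-7)) = 8*(3 + 7) = 8*10 = 80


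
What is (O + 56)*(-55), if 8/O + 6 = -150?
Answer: -120010/39 ≈ -3077.2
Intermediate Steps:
O = -2/39 (O = 8/(-6 - 150) = 8/(-156) = 8*(-1/156) = -2/39 ≈ -0.051282)
(O + 56)*(-55) = (-2/39 + 56)*(-55) = (2182/39)*(-55) = -120010/39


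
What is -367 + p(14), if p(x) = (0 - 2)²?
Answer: -363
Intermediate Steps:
p(x) = 4 (p(x) = (-2)² = 4)
-367 + p(14) = -367 + 4 = -363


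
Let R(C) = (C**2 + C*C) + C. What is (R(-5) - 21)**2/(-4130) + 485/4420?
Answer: -54287/1825460 ≈ -0.029739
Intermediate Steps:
R(C) = C + 2*C**2 (R(C) = (C**2 + C**2) + C = 2*C**2 + C = C + 2*C**2)
(R(-5) - 21)**2/(-4130) + 485/4420 = (-5*(1 + 2*(-5)) - 21)**2/(-4130) + 485/4420 = (-5*(1 - 10) - 21)**2*(-1/4130) + 485*(1/4420) = (-5*(-9) - 21)**2*(-1/4130) + 97/884 = (45 - 21)**2*(-1/4130) + 97/884 = 24**2*(-1/4130) + 97/884 = 576*(-1/4130) + 97/884 = -288/2065 + 97/884 = -54287/1825460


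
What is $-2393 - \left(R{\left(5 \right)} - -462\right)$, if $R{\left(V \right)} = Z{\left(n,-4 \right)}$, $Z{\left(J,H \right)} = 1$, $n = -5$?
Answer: $-2856$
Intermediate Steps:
$R{\left(V \right)} = 1$
$-2393 - \left(R{\left(5 \right)} - -462\right) = -2393 - \left(1 - -462\right) = -2393 - \left(1 + 462\right) = -2393 - 463 = -2856$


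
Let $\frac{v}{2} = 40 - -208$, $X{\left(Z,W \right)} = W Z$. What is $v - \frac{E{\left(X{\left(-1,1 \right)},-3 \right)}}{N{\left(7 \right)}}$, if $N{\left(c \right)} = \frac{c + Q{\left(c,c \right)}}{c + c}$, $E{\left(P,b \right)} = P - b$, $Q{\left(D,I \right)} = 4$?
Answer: $\frac{5428}{11} \approx 493.45$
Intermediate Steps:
$v = 496$ ($v = 2 \left(40 - -208\right) = 2 \left(40 + 208\right) = 2 \cdot 248 = 496$)
$N{\left(c \right)} = \frac{4 + c}{2 c}$ ($N{\left(c \right)} = \frac{c + 4}{c + c} = \frac{4 + c}{2 c}$)
$v - \frac{E{\left(X{\left(-1,1 \right)},-3 \right)}}{N{\left(7 \right)}} = 496 - \frac{1 \left(-1\right) - -3}{\frac{1}{2} \cdot \frac{1}{7} \left(4 + 7\right)} = 496 - \frac{-1 + 3}{\frac{1}{2} \cdot \frac{1}{7} \cdot 11} = 496 - \frac{2}{\frac{11}{14}} = 496 - 2 \cdot \frac{14}{11} = 496 - \frac{28}{11} = \frac{5428}{11}$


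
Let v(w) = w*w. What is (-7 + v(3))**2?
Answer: 4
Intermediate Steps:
v(w) = w**2
(-7 + v(3))**2 = (-7 + 3**2)**2 = (-7 + 9)**2 = 2**2 = 4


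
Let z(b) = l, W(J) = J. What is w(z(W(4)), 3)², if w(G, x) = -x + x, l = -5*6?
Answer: 0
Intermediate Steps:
l = -30
z(b) = -30
w(G, x) = 0
w(z(W(4)), 3)² = 0² = 0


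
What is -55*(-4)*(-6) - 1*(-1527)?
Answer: 207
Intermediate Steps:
-55*(-4)*(-6) - 1*(-1527) = 220*(-6) + 1527 = -1320 + 1527 = 207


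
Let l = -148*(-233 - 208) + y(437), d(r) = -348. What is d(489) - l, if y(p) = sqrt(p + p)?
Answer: -65616 - sqrt(874) ≈ -65646.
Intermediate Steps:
y(p) = sqrt(2)*sqrt(p) (y(p) = sqrt(2*p) = sqrt(2)*sqrt(p))
l = 65268 + sqrt(874) (l = -148*(-233 - 208) + sqrt(2)*sqrt(437) = -148*(-441) + sqrt(874) = 65268 + sqrt(874) ≈ 65298.)
d(489) - l = -348 - (65268 + sqrt(874)) = -348 + (-65268 - sqrt(874)) = -65616 - sqrt(874)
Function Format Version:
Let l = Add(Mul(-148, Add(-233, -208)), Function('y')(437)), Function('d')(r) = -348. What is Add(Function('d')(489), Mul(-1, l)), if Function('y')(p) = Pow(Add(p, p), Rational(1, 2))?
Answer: Add(-65616, Mul(-1, Pow(874, Rational(1, 2)))) ≈ -65646.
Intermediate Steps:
Function('y')(p) = Mul(Pow(2, Rational(1, 2)), Pow(p, Rational(1, 2))) (Function('y')(p) = Pow(Mul(2, p), Rational(1, 2)) = Mul(Pow(2, Rational(1, 2)), Pow(p, Rational(1, 2))))
l = Add(65268, Pow(874, Rational(1, 2))) (l = Add(Mul(-148, Add(-233, -208)), Mul(Pow(2, Rational(1, 2)), Pow(437, Rational(1, 2)))) = Add(Mul(-148, -441), Pow(874, Rational(1, 2))) = Add(65268, Pow(874, Rational(1, 2))) ≈ 65298.)
Add(Function('d')(489), Mul(-1, l)) = Add(-348, Mul(-1, Add(65268, Pow(874, Rational(1, 2))))) = Add(-348, Add(-65268, Mul(-1, Pow(874, Rational(1, 2))))) = Add(-65616, Mul(-1, Pow(874, Rational(1, 2))))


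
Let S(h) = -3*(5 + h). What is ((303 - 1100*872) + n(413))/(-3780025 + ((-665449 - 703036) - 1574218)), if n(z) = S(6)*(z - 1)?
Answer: 972493/6722728 ≈ 0.14466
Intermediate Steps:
S(h) = -15 - 3*h
n(z) = 33 - 33*z (n(z) = (-15 - 3*6)*(z - 1) = (-15 - 18)*(-1 + z) = -33*(-1 + z) = 33 - 33*z)
((303 - 1100*872) + n(413))/(-3780025 + ((-665449 - 703036) - 1574218)) = ((303 - 1100*872) + (33 - 33*413))/(-3780025 + ((-665449 - 703036) - 1574218)) = ((303 - 959200) + (33 - 13629))/(-3780025 + (-1368485 - 1574218)) = (-958897 - 13596)/(-3780025 - 2942703) = -972493/(-6722728) = -972493*(-1/6722728) = 972493/6722728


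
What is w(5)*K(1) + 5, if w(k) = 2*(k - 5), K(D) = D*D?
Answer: 5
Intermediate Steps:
K(D) = D**2
w(k) = -10 + 2*k (w(k) = 2*(-5 + k) = -10 + 2*k)
w(5)*K(1) + 5 = (-10 + 2*5)*1**2 + 5 = (-10 + 10)*1 + 5 = 0*1 + 5 = 0 + 5 = 5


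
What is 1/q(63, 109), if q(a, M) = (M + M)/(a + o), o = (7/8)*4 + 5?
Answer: 143/436 ≈ 0.32798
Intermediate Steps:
o = 17/2 (o = (7*(⅛))*4 + 5 = (7/8)*4 + 5 = 7/2 + 5 = 17/2 ≈ 8.5000)
q(a, M) = 2*M/(17/2 + a) (q(a, M) = (M + M)/(a + 17/2) = (2*M)/(17/2 + a) = 2*M/(17/2 + a))
1/q(63, 109) = 1/(4*109/(17 + 2*63)) = 1/(4*109/(17 + 126)) = 1/(4*109/143) = 1/(4*109*(1/143)) = 1/(436/143) = 143/436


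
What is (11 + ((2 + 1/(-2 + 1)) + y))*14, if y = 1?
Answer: 182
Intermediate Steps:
(11 + ((2 + 1/(-2 + 1)) + y))*14 = (11 + ((2 + 1/(-2 + 1)) + 1))*14 = (11 + ((2 + 1/(-1)) + 1))*14 = (11 + ((2 - 1) + 1))*14 = (11 + (1 + 1))*14 = (11 + 2)*14 = 13*14 = 182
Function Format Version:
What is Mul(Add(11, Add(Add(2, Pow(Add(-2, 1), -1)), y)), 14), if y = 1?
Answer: 182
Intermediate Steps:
Mul(Add(11, Add(Add(2, Pow(Add(-2, 1), -1)), y)), 14) = Mul(Add(11, Add(Add(2, Pow(Add(-2, 1), -1)), 1)), 14) = Mul(Add(11, Add(Add(2, Pow(-1, -1)), 1)), 14) = Mul(Add(11, Add(Add(2, -1), 1)), 14) = Mul(Add(11, Add(1, 1)), 14) = Mul(Add(11, 2), 14) = Mul(13, 14) = 182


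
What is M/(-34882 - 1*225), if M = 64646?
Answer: -64646/35107 ≈ -1.8414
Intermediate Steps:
M/(-34882 - 1*225) = 64646/(-34882 - 1*225) = 64646/(-34882 - 225) = 64646/(-35107) = 64646*(-1/35107) = -64646/35107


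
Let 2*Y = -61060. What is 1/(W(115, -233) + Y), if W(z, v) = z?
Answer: -1/30415 ≈ -3.2879e-5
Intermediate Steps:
Y = -30530 (Y = (½)*(-61060) = -30530)
1/(W(115, -233) + Y) = 1/(115 - 30530) = 1/(-30415) = -1/30415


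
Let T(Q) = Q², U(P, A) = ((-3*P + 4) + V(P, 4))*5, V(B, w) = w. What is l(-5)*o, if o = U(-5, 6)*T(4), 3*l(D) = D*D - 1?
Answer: 14720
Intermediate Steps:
l(D) = -⅓ + D²/3 (l(D) = (D*D - 1)/3 = (D² - 1)/3 = (-1 + D²)/3 = -⅓ + D²/3)
U(P, A) = 40 - 15*P (U(P, A) = ((-3*P + 4) + 4)*5 = ((4 - 3*P) + 4)*5 = (8 - 3*P)*5 = 40 - 15*P)
o = 1840 (o = (40 - 15*(-5))*4² = (40 + 75)*16 = 115*16 = 1840)
l(-5)*o = (-⅓ + (⅓)*(-5)²)*1840 = (-⅓ + (⅓)*25)*1840 = (-⅓ + 25/3)*1840 = 8*1840 = 14720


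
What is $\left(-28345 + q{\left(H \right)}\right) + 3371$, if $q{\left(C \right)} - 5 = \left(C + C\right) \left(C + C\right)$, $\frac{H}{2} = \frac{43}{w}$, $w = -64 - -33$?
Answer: $- \frac{23965625}{961} \approx -24938.0$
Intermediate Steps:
$w = -31$ ($w = -64 + 33 = -31$)
$H = - \frac{86}{31}$ ($H = 2 \frac{43}{-31} = 2 \cdot 43 \left(- \frac{1}{31}\right) = 2 \left(- \frac{43}{31}\right) = - \frac{86}{31} \approx -2.7742$)
$q{\left(C \right)} = 5 + 4 C^{2}$ ($q{\left(C \right)} = 5 + \left(C + C\right) \left(C + C\right) = 5 + 2 C 2 C = 5 + 4 C^{2}$)
$\left(-28345 + q{\left(H \right)}\right) + 3371 = \left(-28345 + \left(5 + 4 \left(- \frac{86}{31}\right)^{2}\right)\right) + 3371 = \left(-28345 + \left(5 + 4 \cdot \frac{7396}{961}\right)\right) + 3371 = \left(-28345 + \left(5 + \frac{29584}{961}\right)\right) + 3371 = \left(-28345 + \frac{34389}{961}\right) + 3371 = - \frac{27205156}{961} + 3371 = - \frac{23965625}{961}$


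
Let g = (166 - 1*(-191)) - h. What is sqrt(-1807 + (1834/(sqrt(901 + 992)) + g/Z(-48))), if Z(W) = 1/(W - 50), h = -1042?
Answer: sqrt(-497773317141 + 3471762*sqrt(1893))/1893 ≈ 372.65*I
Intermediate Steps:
Z(W) = 1/(-50 + W)
g = 1399 (g = (166 - 1*(-191)) - 1*(-1042) = (166 + 191) + 1042 = 357 + 1042 = 1399)
sqrt(-1807 + (1834/(sqrt(901 + 992)) + g/Z(-48))) = sqrt(-1807 + (1834/(sqrt(901 + 992)) + 1399/(1/(-50 - 48)))) = sqrt(-1807 + (1834/(sqrt(1893)) + 1399/(1/(-98)))) = sqrt(-1807 + (1834*(sqrt(1893)/1893) + 1399/(-1/98))) = sqrt(-1807 + (1834*sqrt(1893)/1893 + 1399*(-98))) = sqrt(-1807 + (1834*sqrt(1893)/1893 - 137102)) = sqrt(-1807 + (-137102 + 1834*sqrt(1893)/1893)) = sqrt(-138909 + 1834*sqrt(1893)/1893)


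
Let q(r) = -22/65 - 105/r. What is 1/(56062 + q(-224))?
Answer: 2080/116609231 ≈ 1.7837e-5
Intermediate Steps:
q(r) = -22/65 - 105/r (q(r) = -22*1/65 - 105/r = -22/65 - 105/r)
1/(56062 + q(-224)) = 1/(56062 + (-22/65 - 105/(-224))) = 1/(56062 + (-22/65 - 105*(-1/224))) = 1/(56062 + (-22/65 + 15/32)) = 1/(56062 + 271/2080) = 1/(116609231/2080) = 2080/116609231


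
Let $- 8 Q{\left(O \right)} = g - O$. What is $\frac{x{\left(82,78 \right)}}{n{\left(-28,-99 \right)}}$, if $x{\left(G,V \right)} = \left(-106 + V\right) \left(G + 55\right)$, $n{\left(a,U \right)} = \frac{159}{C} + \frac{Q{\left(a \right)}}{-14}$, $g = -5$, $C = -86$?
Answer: $\frac{18474176}{7915} \approx 2334.1$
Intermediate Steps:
$Q{\left(O \right)} = \frac{5}{8} + \frac{O}{8}$ ($Q{\left(O \right)} = - \frac{-5 - O}{8} = \frac{5}{8} + \frac{O}{8}$)
$n{\left(a,U \right)} = - \frac{9119}{4816} - \frac{a}{112}$ ($n{\left(a,U \right)} = \frac{159}{-86} + \frac{\frac{5}{8} + \frac{a}{8}}{-14} = 159 \left(- \frac{1}{86}\right) + \left(\frac{5}{8} + \frac{a}{8}\right) \left(- \frac{1}{14}\right) = - \frac{159}{86} - \left(\frac{5}{112} + \frac{a}{112}\right) = - \frac{9119}{4816} - \frac{a}{112}$)
$x{\left(G,V \right)} = \left(-106 + V\right) \left(55 + G\right)$
$\frac{x{\left(82,78 \right)}}{n{\left(-28,-99 \right)}} = \frac{-5830 - 8692 + 55 \cdot 78 + 82 \cdot 78}{- \frac{9119}{4816} - - \frac{1}{4}} = \frac{-5830 - 8692 + 4290 + 6396}{- \frac{9119}{4816} + \frac{1}{4}} = - \frac{3836}{- \frac{7915}{4816}} = \left(-3836\right) \left(- \frac{4816}{7915}\right) = \frac{18474176}{7915}$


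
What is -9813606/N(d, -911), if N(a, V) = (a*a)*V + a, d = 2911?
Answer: 4906803/3859869560 ≈ 0.0012712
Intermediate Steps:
N(a, V) = a + V*a² (N(a, V) = a²*V + a = V*a² + a = a + V*a²)
-9813606/N(d, -911) = -9813606*1/(2911*(1 - 911*2911)) = -9813606*1/(2911*(1 - 2651921)) = -9813606/(2911*(-2651920)) = -9813606/(-7719739120) = -9813606*(-1/7719739120) = 4906803/3859869560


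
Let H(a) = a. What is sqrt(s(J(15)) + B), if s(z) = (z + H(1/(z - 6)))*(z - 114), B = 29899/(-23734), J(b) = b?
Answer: I*sqrt(843410545842)/23734 ≈ 38.694*I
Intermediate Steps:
B = -29899/23734 (B = 29899*(-1/23734) = -29899/23734 ≈ -1.2598)
s(z) = (-114 + z)*(z + 1/(-6 + z)) (s(z) = (z + 1/(z - 6))*(z - 114) = (z + 1/(-6 + z))*(-114 + z) = (-114 + z)*(z + 1/(-6 + z)))
sqrt(s(J(15)) + B) = sqrt((-114 + 15 + 15*(-114 + 15)*(-6 + 15))/(-6 + 15) - 29899/23734) = sqrt((-114 + 15 + 15*(-99)*9)/9 - 29899/23734) = sqrt((-114 + 15 - 13365)/9 - 29899/23734) = sqrt((1/9)*(-13464) - 29899/23734) = sqrt(-1496 - 29899/23734) = sqrt(-35535963/23734) = I*sqrt(843410545842)/23734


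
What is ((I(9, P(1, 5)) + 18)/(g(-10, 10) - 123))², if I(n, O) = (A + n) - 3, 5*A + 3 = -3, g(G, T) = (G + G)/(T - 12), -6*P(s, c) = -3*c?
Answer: 12996/319225 ≈ 0.040711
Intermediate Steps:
P(s, c) = c/2 (P(s, c) = -(-1)*c/2 = c/2)
g(G, T) = 2*G/(-12 + T) (g(G, T) = (2*G)/(-12 + T) = 2*G/(-12 + T))
A = -6/5 (A = -⅗ + (⅕)*(-3) = -⅗ - ⅗ = -6/5 ≈ -1.2000)
I(n, O) = -21/5 + n (I(n, O) = (-6/5 + n) - 3 = -21/5 + n)
((I(9, P(1, 5)) + 18)/(g(-10, 10) - 123))² = (((-21/5 + 9) + 18)/(2*(-10)/(-12 + 10) - 123))² = ((24/5 + 18)/(2*(-10)/(-2) - 123))² = (114/(5*(2*(-10)*(-½) - 123)))² = (114/(5*(10 - 123)))² = ((114/5)/(-113))² = ((114/5)*(-1/113))² = (-114/565)² = 12996/319225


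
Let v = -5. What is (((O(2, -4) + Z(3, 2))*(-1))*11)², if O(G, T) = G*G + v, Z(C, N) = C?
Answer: 484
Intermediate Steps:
O(G, T) = -5 + G² (O(G, T) = G*G - 5 = G² - 5 = -5 + G²)
(((O(2, -4) + Z(3, 2))*(-1))*11)² = ((((-5 + 2²) + 3)*(-1))*11)² = ((((-5 + 4) + 3)*(-1))*11)² = (((-1 + 3)*(-1))*11)² = ((2*(-1))*11)² = (-2*11)² = (-22)² = 484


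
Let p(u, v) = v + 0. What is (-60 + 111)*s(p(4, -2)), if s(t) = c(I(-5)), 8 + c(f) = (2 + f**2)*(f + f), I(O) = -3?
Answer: -3774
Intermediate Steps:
p(u, v) = v
c(f) = -8 + 2*f*(2 + f**2) (c(f) = -8 + (2 + f**2)*(f + f) = -8 + (2 + f**2)*(2*f) = -8 + 2*f*(2 + f**2))
s(t) = -74 (s(t) = -8 + 2*(-3)**3 + 4*(-3) = -8 + 2*(-27) - 12 = -8 - 54 - 12 = -74)
(-60 + 111)*s(p(4, -2)) = (-60 + 111)*(-74) = 51*(-74) = -3774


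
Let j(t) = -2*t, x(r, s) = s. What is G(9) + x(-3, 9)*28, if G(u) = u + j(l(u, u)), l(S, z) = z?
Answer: 243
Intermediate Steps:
G(u) = -u (G(u) = u - 2*u = -u)
G(9) + x(-3, 9)*28 = -1*9 + 9*28 = -9 + 252 = 243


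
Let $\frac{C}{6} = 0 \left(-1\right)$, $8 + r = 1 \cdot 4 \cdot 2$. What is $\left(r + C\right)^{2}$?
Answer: $0$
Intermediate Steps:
$r = 0$ ($r = -8 + 1 \cdot 4 \cdot 2 = -8 + 4 \cdot 2 = -8 + 8 = 0$)
$C = 0$ ($C = 6 \cdot 0 \left(-1\right) = 6 \cdot 0 = 0$)
$\left(r + C\right)^{2} = \left(0 + 0\right)^{2} = 0^{2} = 0$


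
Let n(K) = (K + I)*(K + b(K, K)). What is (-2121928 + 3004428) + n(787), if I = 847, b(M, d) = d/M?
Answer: 2170092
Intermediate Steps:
n(K) = (1 + K)*(847 + K) (n(K) = (K + 847)*(K + K/K) = (847 + K)*(K + 1) = (847 + K)*(1 + K) = (1 + K)*(847 + K))
(-2121928 + 3004428) + n(787) = (-2121928 + 3004428) + (847 + 787² + 848*787) = 882500 + (847 + 619369 + 667376) = 882500 + 1287592 = 2170092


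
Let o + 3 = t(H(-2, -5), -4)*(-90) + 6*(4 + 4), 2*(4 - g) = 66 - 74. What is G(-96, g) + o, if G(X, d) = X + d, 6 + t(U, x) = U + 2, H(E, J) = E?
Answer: 497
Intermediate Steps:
t(U, x) = -4 + U (t(U, x) = -6 + (U + 2) = -6 + (2 + U) = -4 + U)
g = 8 (g = 4 - (66 - 74)/2 = 4 - ½*(-8) = 4 + 4 = 8)
o = 585 (o = -3 + ((-4 - 2)*(-90) + 6*(4 + 4)) = -3 + (-6*(-90) + 6*8) = -3 + (540 + 48) = -3 + 588 = 585)
G(-96, g) + o = (-96 + 8) + 585 = -88 + 585 = 497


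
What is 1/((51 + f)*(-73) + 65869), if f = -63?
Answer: 1/66745 ≈ 1.4982e-5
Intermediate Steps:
1/((51 + f)*(-73) + 65869) = 1/((51 - 63)*(-73) + 65869) = 1/(-12*(-73) + 65869) = 1/(876 + 65869) = 1/66745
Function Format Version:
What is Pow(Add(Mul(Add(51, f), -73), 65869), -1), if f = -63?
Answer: Rational(1, 66745) ≈ 1.4982e-5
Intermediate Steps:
Pow(Add(Mul(Add(51, f), -73), 65869), -1) = Pow(Add(Mul(Add(51, -63), -73), 65869), -1) = Pow(Add(Mul(-12, -73), 65869), -1) = Pow(Add(876, 65869), -1) = Pow(66745, -1) = Rational(1, 66745)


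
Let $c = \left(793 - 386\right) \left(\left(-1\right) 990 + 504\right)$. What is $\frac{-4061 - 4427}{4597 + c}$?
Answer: $\frac{8488}{193205} \approx 0.043933$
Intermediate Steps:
$c = -197802$ ($c = 407 \left(-990 + 504\right) = 407 \left(-486\right) = -197802$)
$\frac{-4061 - 4427}{4597 + c} = \frac{-4061 - 4427}{4597 - 197802} = - \frac{8488}{-193205} = \left(-8488\right) \left(- \frac{1}{193205}\right) = \frac{8488}{193205}$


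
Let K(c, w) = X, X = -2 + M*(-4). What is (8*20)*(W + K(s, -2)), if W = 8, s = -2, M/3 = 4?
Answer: -6720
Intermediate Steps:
M = 12 (M = 3*4 = 12)
X = -50 (X = -2 + 12*(-4) = -2 - 48 = -50)
K(c, w) = -50
(8*20)*(W + K(s, -2)) = (8*20)*(8 - 50) = 160*(-42) = -6720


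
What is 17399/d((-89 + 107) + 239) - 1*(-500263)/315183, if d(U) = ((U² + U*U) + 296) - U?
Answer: 71587121048/41647336071 ≈ 1.7189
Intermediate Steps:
d(U) = 296 - U + 2*U² (d(U) = ((U² + U²) + 296) - U = (2*U² + 296) - U = (296 + 2*U²) - U = 296 - U + 2*U²)
17399/d((-89 + 107) + 239) - 1*(-500263)/315183 = 17399/(296 - ((-89 + 107) + 239) + 2*((-89 + 107) + 239)²) - 1*(-500263)/315183 = 17399/(296 - (18 + 239) + 2*(18 + 239)²) + 500263*(1/315183) = 17399/(296 - 1*257 + 2*257²) + 500263/315183 = 17399/(296 - 257 + 2*66049) + 500263/315183 = 17399/(296 - 257 + 132098) + 500263/315183 = 17399/132137 + 500263/315183 = 71587121048/41647336071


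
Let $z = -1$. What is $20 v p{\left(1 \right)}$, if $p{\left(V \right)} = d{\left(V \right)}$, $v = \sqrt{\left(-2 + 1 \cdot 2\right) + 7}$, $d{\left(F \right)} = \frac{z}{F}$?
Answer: $- 20 \sqrt{7} \approx -52.915$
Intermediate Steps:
$d{\left(F \right)} = - \frac{1}{F}$
$v = \sqrt{7}$ ($v = \sqrt{\left(-2 + 2\right) + 7} = \sqrt{0 + 7} = \sqrt{7} \approx 2.6458$)
$p{\left(V \right)} = - \frac{1}{V}$
$20 v p{\left(1 \right)} = 20 \sqrt{7} \left(- 1^{-1}\right) = 20 \sqrt{7} \left(\left(-1\right) 1\right) = 20 \sqrt{7} \left(-1\right) = - 20 \sqrt{7}$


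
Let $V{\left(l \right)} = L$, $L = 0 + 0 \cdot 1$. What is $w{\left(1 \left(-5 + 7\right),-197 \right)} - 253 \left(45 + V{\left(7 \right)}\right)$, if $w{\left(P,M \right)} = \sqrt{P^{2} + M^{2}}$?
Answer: $-11385 + \sqrt{38813} \approx -11188.0$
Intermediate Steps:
$L = 0$ ($L = 0 + 0 = 0$)
$V{\left(l \right)} = 0$
$w{\left(P,M \right)} = \sqrt{M^{2} + P^{2}}$
$w{\left(1 \left(-5 + 7\right),-197 \right)} - 253 \left(45 + V{\left(7 \right)}\right) = \sqrt{\left(-197\right)^{2} + \left(1 \left(-5 + 7\right)\right)^{2}} - 253 \left(45 + 0\right) = \sqrt{38809 + \left(1 \cdot 2\right)^{2}} - 253 \cdot 45 = \sqrt{38809 + 2^{2}} - 11385 = \sqrt{38809 + 4} - 11385 = \sqrt{38813} - 11385 = -11385 + \sqrt{38813}$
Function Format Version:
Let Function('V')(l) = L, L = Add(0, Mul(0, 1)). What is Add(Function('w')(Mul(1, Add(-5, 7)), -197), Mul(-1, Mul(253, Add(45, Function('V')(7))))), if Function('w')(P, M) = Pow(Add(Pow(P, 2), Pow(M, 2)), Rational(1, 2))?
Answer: Add(-11385, Pow(38813, Rational(1, 2))) ≈ -11188.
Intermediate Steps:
L = 0 (L = Add(0, 0) = 0)
Function('V')(l) = 0
Function('w')(P, M) = Pow(Add(Pow(M, 2), Pow(P, 2)), Rational(1, 2))
Add(Function('w')(Mul(1, Add(-5, 7)), -197), Mul(-1, Mul(253, Add(45, Function('V')(7))))) = Add(Pow(Add(Pow(-197, 2), Pow(Mul(1, Add(-5, 7)), 2)), Rational(1, 2)), Mul(-1, Mul(253, Add(45, 0)))) = Add(Pow(Add(38809, Pow(Mul(1, 2), 2)), Rational(1, 2)), Mul(-1, Mul(253, 45))) = Add(Pow(Add(38809, Pow(2, 2)), Rational(1, 2)), Mul(-1, 11385)) = Add(Pow(Add(38809, 4), Rational(1, 2)), -11385) = Add(Pow(38813, Rational(1, 2)), -11385) = Add(-11385, Pow(38813, Rational(1, 2)))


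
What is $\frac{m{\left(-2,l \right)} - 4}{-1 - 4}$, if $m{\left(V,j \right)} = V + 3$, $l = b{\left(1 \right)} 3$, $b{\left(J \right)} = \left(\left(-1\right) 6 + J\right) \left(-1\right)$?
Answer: $\frac{3}{5} \approx 0.6$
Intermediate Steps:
$b{\left(J \right)} = 6 - J$ ($b{\left(J \right)} = \left(-6 + J\right) \left(-1\right) = 6 - J$)
$l = 15$ ($l = \left(6 - 1\right) 3 = 5 \cdot 3 = 15$)
$m{\left(V,j \right)} = 3 + V$
$\frac{m{\left(-2,l \right)} - 4}{-1 - 4} = \frac{\left(3 - 2\right) - 4}{-1 - 4} = \frac{1 - 4}{-5} = \left(-3\right) \left(- \frac{1}{5}\right) = \frac{3}{5}$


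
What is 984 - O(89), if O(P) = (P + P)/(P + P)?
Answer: 983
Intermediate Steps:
O(P) = 1 (O(P) = (2*P)/((2*P)) = (2*P)*(1/(2*P)) = 1)
984 - O(89) = 984 - 1*1 = 984 - 1 = 983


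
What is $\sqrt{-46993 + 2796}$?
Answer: $i \sqrt{44197} \approx 210.23 i$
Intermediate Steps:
$\sqrt{-46993 + 2796} = \sqrt{-44197} = i \sqrt{44197}$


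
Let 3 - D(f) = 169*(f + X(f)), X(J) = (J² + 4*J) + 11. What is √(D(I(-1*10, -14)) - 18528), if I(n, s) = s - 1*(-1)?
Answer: 2*I*√9490 ≈ 194.83*I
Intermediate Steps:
X(J) = 11 + J² + 4*J
I(n, s) = 1 + s (I(n, s) = s + 1 = 1 + s)
D(f) = -1856 - 845*f - 169*f² (D(f) = 3 - 169*(f + (11 + f² + 4*f)) = 3 - 169*(11 + f² + 5*f) = 3 - (1859 + 169*f² + 845*f) = 3 + (-1859 - 845*f - 169*f²) = -1856 - 845*f - 169*f²)
√(D(I(-1*10, -14)) - 18528) = √((-1856 - 845*(1 - 14) - 169*(1 - 14)²) - 18528) = √((-1856 - 845*(-13) - 169*(-13)²) - 18528) = √((-1856 + 10985 - 169*169) - 18528) = √((-1856 + 10985 - 28561) - 18528) = √(-19432 - 18528) = √(-37960) = 2*I*√9490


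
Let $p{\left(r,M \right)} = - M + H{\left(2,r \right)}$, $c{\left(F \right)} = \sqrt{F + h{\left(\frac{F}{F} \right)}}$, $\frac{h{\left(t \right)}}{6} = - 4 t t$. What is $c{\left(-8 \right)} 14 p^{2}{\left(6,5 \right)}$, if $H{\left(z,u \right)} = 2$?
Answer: $504 i \sqrt{2} \approx 712.76 i$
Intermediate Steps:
$h{\left(t \right)} = - 24 t^{2}$ ($h{\left(t \right)} = 6 - 4 t t = 6 \left(- 4 t^{2}\right) = - 24 t^{2}$)
$c{\left(F \right)} = \sqrt{-24 + F}$ ($c{\left(F \right)} = \sqrt{F - 24 \left(\frac{F}{F}\right)^{2}} = \sqrt{F - 24 \cdot 1^{2}} = \sqrt{F - 24} = \sqrt{-24 + F}$)
$p{\left(r,M \right)} = 2 - M$ ($p{\left(r,M \right)} = - M + 2 = 2 - M$)
$c{\left(-8 \right)} 14 p^{2}{\left(6,5 \right)} = \sqrt{-24 - 8} \cdot 14 \left(2 - 5\right)^{2} = \sqrt{-32} \cdot 14 \left(2 - 5\right)^{2} = 4 i \sqrt{2} \cdot 14 \left(-3\right)^{2} = 56 i \sqrt{2} \cdot 9 = 504 i \sqrt{2}$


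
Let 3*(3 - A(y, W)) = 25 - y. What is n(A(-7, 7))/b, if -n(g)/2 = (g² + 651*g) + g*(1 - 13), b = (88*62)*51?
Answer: 21781/626076 ≈ 0.034790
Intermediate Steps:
A(y, W) = -16/3 + y/3 (A(y, W) = 3 - (25 - y)/3 = 3 + (-25/3 + y/3) = -16/3 + y/3)
b = 278256 (b = 5456*51 = 278256)
n(g) = -1278*g - 2*g² (n(g) = -2*((g² + 651*g) + g*(1 - 13)) = -2*((g² + 651*g) + g*(-12)) = -2*((g² + 651*g) - 12*g) = -2*(g² + 639*g) = -1278*g - 2*g²)
n(A(-7, 7))/b = -2*(-16/3 + (⅓)*(-7))*(639 + (-16/3 + (⅓)*(-7)))/278256 = -2*(-16/3 - 7/3)*(639 + (-16/3 - 7/3))*(1/278256) = -2*(-23/3)*(639 - 23/3)*(1/278256) = -2*(-23/3)*1894/3*(1/278256) = (87124/9)*(1/278256) = 21781/626076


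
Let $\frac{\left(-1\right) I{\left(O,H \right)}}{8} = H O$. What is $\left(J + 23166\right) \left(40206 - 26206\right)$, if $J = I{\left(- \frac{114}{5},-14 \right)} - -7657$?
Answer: $395771600$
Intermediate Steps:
$I{\left(O,H \right)} = - 8 H O$
$J = \frac{25517}{5}$ ($J = \left(-8\right) \left(-14\right) \left(- \frac{114}{5}\right) - -7657 = \left(-8\right) \left(-14\right) \left(\left(-114\right) \frac{1}{5}\right) + 7657 = \left(-8\right) \left(-14\right) \left(- \frac{114}{5}\right) + 7657 = - \frac{12768}{5} + 7657 = \frac{25517}{5} \approx 5103.4$)
$\left(J + 23166\right) \left(40206 - 26206\right) = \left(\frac{25517}{5} + 23166\right) \left(40206 - 26206\right) = \frac{141347}{5} \cdot 14000 = 395771600$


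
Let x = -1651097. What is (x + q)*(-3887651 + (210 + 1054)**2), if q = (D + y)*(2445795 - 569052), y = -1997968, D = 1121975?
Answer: 3764721243849654680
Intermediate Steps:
q = -1644013730799 (q = (1121975 - 1997968)*(2445795 - 569052) = -875993*1876743 = -1644013730799)
(x + q)*(-3887651 + (210 + 1054)**2) = (-1651097 - 1644013730799)*(-3887651 + (210 + 1054)**2) = -1644015381896*(-3887651 + 1264**2) = -1644015381896*(-3887651 + 1597696) = -1644015381896*(-2289955) = 3764721243849654680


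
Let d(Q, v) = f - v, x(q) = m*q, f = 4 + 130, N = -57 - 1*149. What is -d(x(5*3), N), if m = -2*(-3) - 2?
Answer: -340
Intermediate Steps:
m = 4 (m = 6 - 2 = 4)
N = -206 (N = -57 - 149 = -206)
f = 134
x(q) = 4*q
d(Q, v) = 134 - v
-d(x(5*3), N) = -(134 - 1*(-206)) = -(134 + 206) = -1*340 = -340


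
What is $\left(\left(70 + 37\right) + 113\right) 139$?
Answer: $30580$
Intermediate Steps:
$\left(\left(70 + 37\right) + 113\right) 139 = \left(107 + 113\right) 139 = 220 \cdot 139 = 30580$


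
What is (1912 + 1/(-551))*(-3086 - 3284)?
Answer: -6710865070/551 ≈ -1.2179e+7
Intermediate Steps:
(1912 + 1/(-551))*(-3086 - 3284) = (1912 - 1/551)*(-6370) = (1053511/551)*(-6370) = -6710865070/551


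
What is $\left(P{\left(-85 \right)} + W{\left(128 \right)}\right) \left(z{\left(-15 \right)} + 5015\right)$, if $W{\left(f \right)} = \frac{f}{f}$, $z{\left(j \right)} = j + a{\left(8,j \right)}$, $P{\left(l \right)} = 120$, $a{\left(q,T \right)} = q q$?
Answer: $612744$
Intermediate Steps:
$a{\left(q,T \right)} = q^{2}$
$z{\left(j \right)} = 64 + j$ ($z{\left(j \right)} = j + 8^{2} = j + 64 = 64 + j$)
$W{\left(f \right)} = 1$
$\left(P{\left(-85 \right)} + W{\left(128 \right)}\right) \left(z{\left(-15 \right)} + 5015\right) = \left(120 + 1\right) \left(\left(64 - 15\right) + 5015\right) = 121 \left(49 + 5015\right) = 121 \cdot 5064 = 612744$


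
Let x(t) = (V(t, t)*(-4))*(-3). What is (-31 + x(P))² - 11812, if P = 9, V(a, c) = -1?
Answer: -9963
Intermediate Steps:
x(t) = -12 (x(t) = -1*(-4)*(-3) = 4*(-3) = -12)
(-31 + x(P))² - 11812 = (-31 - 12)² - 11812 = (-43)² - 11812 = 1849 - 11812 = -9963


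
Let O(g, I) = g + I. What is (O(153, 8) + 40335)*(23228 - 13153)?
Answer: 407997200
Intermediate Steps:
O(g, I) = I + g
(O(153, 8) + 40335)*(23228 - 13153) = ((8 + 153) + 40335)*(23228 - 13153) = (161 + 40335)*10075 = 40496*10075 = 407997200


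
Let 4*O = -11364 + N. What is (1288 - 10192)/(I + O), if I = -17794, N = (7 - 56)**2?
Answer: 11872/26713 ≈ 0.44443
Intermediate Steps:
N = 2401 (N = (-49)**2 = 2401)
O = -8963/4 (O = (-11364 + 2401)/4 = (1/4)*(-8963) = -8963/4 ≈ -2240.8)
(1288 - 10192)/(I + O) = (1288 - 10192)/(-17794 - 8963/4) = -8904/(-80139/4) = -8904*(-4/80139) = 11872/26713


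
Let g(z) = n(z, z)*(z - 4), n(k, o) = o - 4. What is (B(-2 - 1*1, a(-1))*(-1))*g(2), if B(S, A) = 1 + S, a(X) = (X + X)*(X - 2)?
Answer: 8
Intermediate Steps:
n(k, o) = -4 + o
a(X) = 2*X*(-2 + X) (a(X) = (2*X)*(-2 + X) = 2*X*(-2 + X))
g(z) = (-4 + z)**2 (g(z) = (-4 + z)*(z - 4) = (-4 + z)*(-4 + z) = (-4 + z)**2)
(B(-2 - 1*1, a(-1))*(-1))*g(2) = ((1 + (-2 - 1*1))*(-1))*(-4 + 2)**2 = ((1 + (-2 - 1))*(-1))*(-2)**2 = ((1 - 3)*(-1))*4 = -2*(-1)*4 = 2*4 = 8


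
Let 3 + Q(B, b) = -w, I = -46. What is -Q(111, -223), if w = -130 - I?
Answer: -81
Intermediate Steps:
w = -84 (w = -130 - 1*(-46) = -130 + 46 = -84)
Q(B, b) = 81 (Q(B, b) = -3 - 1*(-84) = -3 + 84 = 81)
-Q(111, -223) = -1*81 = -81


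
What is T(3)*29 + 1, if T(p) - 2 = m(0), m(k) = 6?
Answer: 233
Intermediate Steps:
T(p) = 8 (T(p) = 2 + 6 = 8)
T(3)*29 + 1 = 8*29 + 1 = 232 + 1 = 233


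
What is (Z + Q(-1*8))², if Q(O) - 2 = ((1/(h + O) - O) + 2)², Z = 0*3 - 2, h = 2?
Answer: 12117361/1296 ≈ 9349.8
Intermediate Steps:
Z = -2 (Z = 0 - 2 = -2)
Q(O) = 2 + (2 + 1/(2 + O) - O)² (Q(O) = 2 + ((1/(2 + O) - O) + 2)² = 2 + (2 + 1/(2 + O) - O)²)
(Z + Q(-1*8))² = (-2 + (2 + (-5 + (-1*8)²)²/(2 - 1*8)²))² = (-2 + (2 + (-5 + (-8)²)²/(2 - 8)²))² = (-2 + (2 + (-5 + 64)²/(-6)²))² = (-2 + (2 + 59²*(1/36)))² = (-2 + (2 + 3481*(1/36)))² = (-2 + (2 + 3481/36))² = (-2 + 3553/36)² = (3481/36)² = 12117361/1296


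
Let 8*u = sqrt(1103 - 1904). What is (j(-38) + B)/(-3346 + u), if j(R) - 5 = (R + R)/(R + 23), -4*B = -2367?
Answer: -1933131424/10747899375 - 72218*I*sqrt(89)/3582633125 ≈ -0.17986 - 0.00019017*I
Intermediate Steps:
B = 2367/4 (B = -1/4*(-2367) = 2367/4 ≈ 591.75)
j(R) = 5 + 2*R/(23 + R) (j(R) = 5 + (R + R)/(R + 23) = 5 + (2*R)/(23 + R) = 5 + 2*R/(23 + R))
u = 3*I*sqrt(89)/8 (u = sqrt(1103 - 1904)/8 = sqrt(-801)/8 = (3*I*sqrt(89))/8 = 3*I*sqrt(89)/8 ≈ 3.5377*I)
(j(-38) + B)/(-3346 + u) = ((115 + 7*(-38))/(23 - 38) + 2367/4)/(-3346 + 3*I*sqrt(89)/8) = ((115 - 266)/(-15) + 2367/4)/(-3346 + 3*I*sqrt(89)/8) = (-1/15*(-151) + 2367/4)/(-3346 + 3*I*sqrt(89)/8) = (151/15 + 2367/4)/(-3346 + 3*I*sqrt(89)/8) = 36109/(60*(-3346 + 3*I*sqrt(89)/8))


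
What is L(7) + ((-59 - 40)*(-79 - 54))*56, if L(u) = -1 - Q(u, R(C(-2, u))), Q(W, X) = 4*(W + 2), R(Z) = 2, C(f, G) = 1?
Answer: 737315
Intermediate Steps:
Q(W, X) = 8 + 4*W (Q(W, X) = 4*(2 + W) = 8 + 4*W)
L(u) = -9 - 4*u (L(u) = -1 - (8 + 4*u) = -1 + (-8 - 4*u) = -9 - 4*u)
L(7) + ((-59 - 40)*(-79 - 54))*56 = (-9 - 4*7) + ((-59 - 40)*(-79 - 54))*56 = (-9 - 28) - 99*(-133)*56 = -37 + 13167*56 = -37 + 737352 = 737315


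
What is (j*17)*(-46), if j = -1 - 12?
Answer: 10166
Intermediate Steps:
j = -13
(j*17)*(-46) = -13*17*(-46) = -221*(-46) = 10166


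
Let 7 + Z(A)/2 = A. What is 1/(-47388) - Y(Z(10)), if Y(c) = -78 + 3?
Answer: 3554099/47388 ≈ 75.000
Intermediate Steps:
Z(A) = -14 + 2*A
Y(c) = -75
1/(-47388) - Y(Z(10)) = 1/(-47388) - 1*(-75) = -1/47388 + 75 = 3554099/47388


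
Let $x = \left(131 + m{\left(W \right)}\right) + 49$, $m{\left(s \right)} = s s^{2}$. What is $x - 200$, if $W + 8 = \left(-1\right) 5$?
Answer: $-2217$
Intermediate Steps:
$W = -13$ ($W = -8 - 5 = -13$)
$m{\left(s \right)} = s^{3}$
$x = -2017$ ($x = \left(131 + \left(-13\right)^{3}\right) + 49 = \left(131 - 2197\right) + 49 = -2066 + 49 = -2017$)
$x - 200 = -2017 - 200 = -2217$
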